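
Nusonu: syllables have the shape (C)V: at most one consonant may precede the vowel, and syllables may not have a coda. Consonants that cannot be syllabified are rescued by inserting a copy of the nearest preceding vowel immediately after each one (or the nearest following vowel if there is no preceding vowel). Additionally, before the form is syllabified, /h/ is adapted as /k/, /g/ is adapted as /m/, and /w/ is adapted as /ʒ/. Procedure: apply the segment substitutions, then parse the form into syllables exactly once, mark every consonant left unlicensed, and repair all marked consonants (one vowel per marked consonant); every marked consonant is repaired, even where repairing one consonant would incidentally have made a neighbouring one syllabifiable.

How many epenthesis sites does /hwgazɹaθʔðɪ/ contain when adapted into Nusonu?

After substitution the input is /kʒmazɹaθʔðɪ/.
The unsyllabifiable consonants are /k/, /ʒ/, /z/, /θ/, /ʔ/; each receives one epenthetic vowel.

5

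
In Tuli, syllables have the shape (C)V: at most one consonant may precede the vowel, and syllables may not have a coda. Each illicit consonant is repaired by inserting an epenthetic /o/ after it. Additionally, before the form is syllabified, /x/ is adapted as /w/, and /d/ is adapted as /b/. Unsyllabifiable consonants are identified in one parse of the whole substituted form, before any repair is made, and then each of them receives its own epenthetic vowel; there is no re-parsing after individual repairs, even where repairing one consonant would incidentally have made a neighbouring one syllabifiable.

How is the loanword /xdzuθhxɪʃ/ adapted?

Substitution: /x/ → /w/, /d/ → /b/, giving /wbzuθhwɪʃ/.
The consonants /w/, /b/, /θ/, /h/, /ʃ/ cannot be parsed into a legal (C)V syllable (no codas are permitted; onsets are limited to one consonant).
Inserting the epenthetic vowel yields /w/ → /wo/, /b/ → /bo/, /θ/ → /θo/, /h/ → /ho/, /ʃ/ → /ʃo/.

wobozuθohowɪʃo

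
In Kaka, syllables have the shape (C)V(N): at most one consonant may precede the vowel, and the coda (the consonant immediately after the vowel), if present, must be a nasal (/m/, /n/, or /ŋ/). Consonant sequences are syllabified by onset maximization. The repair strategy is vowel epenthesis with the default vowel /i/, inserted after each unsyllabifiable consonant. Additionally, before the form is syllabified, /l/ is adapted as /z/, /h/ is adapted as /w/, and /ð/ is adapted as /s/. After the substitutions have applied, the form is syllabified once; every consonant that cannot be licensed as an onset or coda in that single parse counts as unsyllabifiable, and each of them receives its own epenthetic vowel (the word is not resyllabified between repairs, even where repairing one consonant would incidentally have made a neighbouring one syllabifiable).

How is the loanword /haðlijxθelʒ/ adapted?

Substitution: /h/ → /w/, /ð/ → /s/, /l/ → /z/, giving /waszijxθezʒ/.
Syllabifying with onset maximization leaves /s/, /j/, /x/, /z/, /ʒ/ stranded (only a nasal (/m/, /n/, or /ŋ/) is licensed in coda position; onsets are limited to one consonant).
Inserting the epenthetic vowel yields /s/ → /si/, /j/ → /ji/, /x/ → /xi/, /z/ → /zi/, /ʒ/ → /ʒi/.

wasizijixiθeziʒi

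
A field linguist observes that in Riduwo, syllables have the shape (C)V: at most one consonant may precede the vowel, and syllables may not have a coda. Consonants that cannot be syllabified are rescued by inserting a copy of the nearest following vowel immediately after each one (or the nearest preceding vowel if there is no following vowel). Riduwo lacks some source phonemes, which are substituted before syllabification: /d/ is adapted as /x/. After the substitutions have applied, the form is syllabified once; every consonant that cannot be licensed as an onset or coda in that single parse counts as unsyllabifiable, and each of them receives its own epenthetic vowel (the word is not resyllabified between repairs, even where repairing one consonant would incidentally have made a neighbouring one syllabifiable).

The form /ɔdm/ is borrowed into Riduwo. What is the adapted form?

ɔxɔmɔ

Substitution: /d/ → /x/, giving /ɔxm/.
Under (C)V, the unsyllabifiable consonants are /x/, /m/ (no codas are permitted; onsets are limited to one consonant).
Each unlicensed consonant becomes the onset of a new syllable: /x/ → /xɔ/, /m/ → /mɔ/.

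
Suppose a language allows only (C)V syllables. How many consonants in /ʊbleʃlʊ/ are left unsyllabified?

2

Syllabifying with onset maximization leaves /b/, /ʃ/ stranded (no codas are permitted; onsets are limited to one consonant).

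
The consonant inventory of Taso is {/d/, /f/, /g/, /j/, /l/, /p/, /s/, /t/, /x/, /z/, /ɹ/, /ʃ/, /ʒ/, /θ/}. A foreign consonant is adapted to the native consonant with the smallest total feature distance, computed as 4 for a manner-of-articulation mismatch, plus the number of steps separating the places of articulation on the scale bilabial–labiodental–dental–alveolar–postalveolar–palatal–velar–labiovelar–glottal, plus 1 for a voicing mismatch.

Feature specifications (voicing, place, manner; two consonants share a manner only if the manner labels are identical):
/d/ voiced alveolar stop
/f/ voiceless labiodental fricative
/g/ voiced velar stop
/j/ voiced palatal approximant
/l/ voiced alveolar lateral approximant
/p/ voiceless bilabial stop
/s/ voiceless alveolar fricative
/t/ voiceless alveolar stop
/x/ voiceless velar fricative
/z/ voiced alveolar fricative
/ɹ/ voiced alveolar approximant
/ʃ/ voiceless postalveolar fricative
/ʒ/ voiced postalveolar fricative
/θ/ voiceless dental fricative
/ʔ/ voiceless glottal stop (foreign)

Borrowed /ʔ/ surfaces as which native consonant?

/g/ is closest: same manner (stop), place distance 2 (glottal→velar), voicing differs (+1); total 3. Next closest is /t/ at distance 5.

g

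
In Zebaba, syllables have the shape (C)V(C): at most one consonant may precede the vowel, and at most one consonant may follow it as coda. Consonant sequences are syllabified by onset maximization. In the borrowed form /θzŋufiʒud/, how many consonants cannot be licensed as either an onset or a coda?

2

Syllabifying with onset maximization leaves /θ/, /z/ stranded (at most one coda consonant is licensed; onsets are limited to one consonant).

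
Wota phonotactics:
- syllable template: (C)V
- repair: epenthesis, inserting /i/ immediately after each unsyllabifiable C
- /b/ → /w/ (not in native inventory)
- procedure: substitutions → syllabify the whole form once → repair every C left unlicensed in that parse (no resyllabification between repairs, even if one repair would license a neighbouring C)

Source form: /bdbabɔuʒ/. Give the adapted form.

Substitution: /b/ → /w/, giving /wdwawɔuʒ/.
The consonants /w/, /d/, /ʒ/ cannot be parsed into a legal (C)V syllable (no codas are permitted; onsets are limited to one consonant).
Epenthesis after each stranded consonant: /w/ → /wi/, /d/ → /di/, /ʒ/ → /ʒi/.

widiwawɔuʒi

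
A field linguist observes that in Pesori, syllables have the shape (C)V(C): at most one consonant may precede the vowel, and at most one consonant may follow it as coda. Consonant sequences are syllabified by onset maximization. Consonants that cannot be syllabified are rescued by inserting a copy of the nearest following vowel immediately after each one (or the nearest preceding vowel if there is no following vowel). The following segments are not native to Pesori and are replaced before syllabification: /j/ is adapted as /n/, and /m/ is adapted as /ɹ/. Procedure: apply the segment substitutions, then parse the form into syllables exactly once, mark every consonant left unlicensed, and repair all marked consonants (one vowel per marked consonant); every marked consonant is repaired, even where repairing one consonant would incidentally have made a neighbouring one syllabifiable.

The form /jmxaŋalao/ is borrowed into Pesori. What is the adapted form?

Substitution: /j/ → /n/, /m/ → /ɹ/, giving /nɹxaŋalao/.
Under (C)V(C), the unsyllabifiable consonants are /n/, /ɹ/ (at most one coda consonant is licensed; onsets are limited to one consonant).
Each unlicensed consonant becomes the onset of a new syllable: /n/ → /na/, /ɹ/ → /ɹa/.

naɹaxaŋalao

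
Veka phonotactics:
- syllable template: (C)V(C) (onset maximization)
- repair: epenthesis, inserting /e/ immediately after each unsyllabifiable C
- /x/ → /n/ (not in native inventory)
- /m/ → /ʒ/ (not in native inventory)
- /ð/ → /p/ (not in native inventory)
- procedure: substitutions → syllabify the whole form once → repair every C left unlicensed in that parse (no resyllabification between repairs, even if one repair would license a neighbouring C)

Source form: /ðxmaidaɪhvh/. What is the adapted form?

Substitution: /ð/ → /p/, /x/ → /n/, /m/ → /ʒ/, giving /pnʒaidaɪhvh/.
The consonants /p/, /n/, /v/, /h/ cannot be parsed into a legal (C)V(C) syllable (at most one coda consonant is licensed; onsets are limited to one consonant).
Each unlicensed consonant becomes the onset of a new syllable: /p/ → /pe/, /n/ → /ne/, /v/ → /ve/, /h/ → /he/.

peneʒaidaɪhvehe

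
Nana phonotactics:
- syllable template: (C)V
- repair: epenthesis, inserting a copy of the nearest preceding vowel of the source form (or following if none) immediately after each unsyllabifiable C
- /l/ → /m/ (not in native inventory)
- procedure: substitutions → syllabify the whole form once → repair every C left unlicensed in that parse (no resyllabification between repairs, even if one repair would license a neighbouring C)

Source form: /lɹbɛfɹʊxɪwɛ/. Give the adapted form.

mɛɹɛbɛfɛɹʊxɪwɛ

Substitution: /l/ → /m/, giving /mɹbɛfɹʊxɪwɛ/.
Syllabifying with onset maximization leaves /m/, /ɹ/, /f/ stranded (no codas are permitted; onsets are limited to one consonant).
Inserting the epenthetic vowel yields /m/ → /mɛ/, /ɹ/ → /ɹɛ/, /f/ → /fɛ/.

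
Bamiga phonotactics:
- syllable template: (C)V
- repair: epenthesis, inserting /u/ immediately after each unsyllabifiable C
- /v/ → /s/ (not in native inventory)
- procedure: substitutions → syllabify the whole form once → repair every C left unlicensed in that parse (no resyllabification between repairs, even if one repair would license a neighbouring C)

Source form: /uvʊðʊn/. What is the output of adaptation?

Substitution: /v/ → /s/, giving /usʊðʊn/.
Under (C)V, the unsyllabifiable consonants are /n/ (no codas are permitted; onsets are limited to one consonant).
Each unlicensed consonant becomes the onset of a new syllable: /n/ → /nu/.

usʊðʊnu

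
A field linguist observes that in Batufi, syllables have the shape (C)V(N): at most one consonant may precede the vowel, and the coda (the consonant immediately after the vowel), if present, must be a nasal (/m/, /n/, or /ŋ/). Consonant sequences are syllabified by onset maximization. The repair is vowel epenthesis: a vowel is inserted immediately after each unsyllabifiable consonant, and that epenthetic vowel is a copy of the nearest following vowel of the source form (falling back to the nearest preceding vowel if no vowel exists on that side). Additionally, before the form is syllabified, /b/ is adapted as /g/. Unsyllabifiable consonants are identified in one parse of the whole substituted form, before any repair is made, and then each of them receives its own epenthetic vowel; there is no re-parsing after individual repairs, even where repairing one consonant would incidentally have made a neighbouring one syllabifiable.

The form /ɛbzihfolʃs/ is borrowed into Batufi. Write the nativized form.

ɛgizihofoloʃoso

Substitution: /b/ → /g/, giving /ɛgzihfolʃs/.
Syllabifying with onset maximization leaves /g/, /h/, /l/, /ʃ/, /s/ stranded (only a nasal (/m/, /n/, or /ŋ/) is licensed in coda position; onsets are limited to one consonant).
Inserting the epenthetic vowel yields /g/ → /gi/, /h/ → /ho/, /l/ → /lo/, /ʃ/ → /ʃo/, /s/ → /so/.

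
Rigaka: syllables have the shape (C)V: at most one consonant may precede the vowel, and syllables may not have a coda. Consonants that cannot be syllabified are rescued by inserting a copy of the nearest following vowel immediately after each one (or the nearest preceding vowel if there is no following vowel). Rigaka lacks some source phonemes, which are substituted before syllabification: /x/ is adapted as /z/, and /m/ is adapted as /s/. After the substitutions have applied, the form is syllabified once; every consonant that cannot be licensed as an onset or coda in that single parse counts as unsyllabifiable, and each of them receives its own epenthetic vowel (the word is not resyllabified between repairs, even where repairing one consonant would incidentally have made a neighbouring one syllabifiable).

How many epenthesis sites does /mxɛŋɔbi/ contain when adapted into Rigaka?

After substitution the input is /szɛŋɔbi/.
The unsyllabifiable consonants are /s/; each receives one epenthetic vowel.

1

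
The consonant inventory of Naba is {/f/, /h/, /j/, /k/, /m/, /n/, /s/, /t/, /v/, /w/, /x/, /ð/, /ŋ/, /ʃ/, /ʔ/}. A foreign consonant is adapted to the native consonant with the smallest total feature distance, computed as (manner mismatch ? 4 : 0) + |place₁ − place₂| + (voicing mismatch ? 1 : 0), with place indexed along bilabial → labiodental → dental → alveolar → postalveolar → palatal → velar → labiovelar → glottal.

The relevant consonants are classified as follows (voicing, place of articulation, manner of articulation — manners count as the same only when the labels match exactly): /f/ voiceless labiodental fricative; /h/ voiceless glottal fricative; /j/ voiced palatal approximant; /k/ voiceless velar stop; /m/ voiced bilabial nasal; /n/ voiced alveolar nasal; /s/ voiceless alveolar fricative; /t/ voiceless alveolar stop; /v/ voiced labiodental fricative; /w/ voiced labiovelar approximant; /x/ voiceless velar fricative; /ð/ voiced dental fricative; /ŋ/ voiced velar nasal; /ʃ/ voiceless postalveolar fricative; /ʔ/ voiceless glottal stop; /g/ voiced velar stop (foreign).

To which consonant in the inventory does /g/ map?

k

/k/ is closest: same manner (stop), place distance 0 (velar→velar), voicing differs (+1); total 1. Next closest is /ʔ/ at distance 3.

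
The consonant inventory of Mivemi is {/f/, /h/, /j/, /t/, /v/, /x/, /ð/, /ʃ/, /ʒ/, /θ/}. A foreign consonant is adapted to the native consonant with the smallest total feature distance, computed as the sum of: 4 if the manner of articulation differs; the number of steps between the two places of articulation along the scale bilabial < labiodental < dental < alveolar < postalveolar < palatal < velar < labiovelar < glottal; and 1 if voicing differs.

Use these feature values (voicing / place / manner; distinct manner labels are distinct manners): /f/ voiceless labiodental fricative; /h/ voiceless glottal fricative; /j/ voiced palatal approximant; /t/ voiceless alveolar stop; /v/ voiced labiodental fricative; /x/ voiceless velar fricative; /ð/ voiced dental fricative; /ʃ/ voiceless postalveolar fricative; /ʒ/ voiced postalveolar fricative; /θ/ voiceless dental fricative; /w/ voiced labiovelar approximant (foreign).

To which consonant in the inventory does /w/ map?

/j/ is closest: same manner (approximant), place distance 2 (labiovelar→palatal), same voicing; total 2. Next closest is /h/ at distance 6.

j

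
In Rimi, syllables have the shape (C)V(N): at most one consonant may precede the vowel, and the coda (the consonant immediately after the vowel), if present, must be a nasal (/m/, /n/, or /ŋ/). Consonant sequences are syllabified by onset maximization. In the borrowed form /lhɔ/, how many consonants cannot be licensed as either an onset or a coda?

1

Under (C)V(N), the unsyllabifiable consonants are /l/ (only a nasal (/m/, /n/, or /ŋ/) is licensed in coda position; onsets are limited to one consonant).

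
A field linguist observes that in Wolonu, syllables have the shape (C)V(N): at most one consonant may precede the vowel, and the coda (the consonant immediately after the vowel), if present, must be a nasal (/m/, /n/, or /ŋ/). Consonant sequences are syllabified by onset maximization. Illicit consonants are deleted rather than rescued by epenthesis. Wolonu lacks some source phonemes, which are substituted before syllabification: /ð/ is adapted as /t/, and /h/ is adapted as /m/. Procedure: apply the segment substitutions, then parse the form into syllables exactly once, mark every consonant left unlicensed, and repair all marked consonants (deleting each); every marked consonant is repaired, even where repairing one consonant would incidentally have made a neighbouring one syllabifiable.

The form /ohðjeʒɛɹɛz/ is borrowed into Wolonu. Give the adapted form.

omjeʒɛɹɛ

Substitution: /h/ → /m/, /ð/ → /t/, giving /omtjeʒɛɹɛz/.
Under (C)V(N), the unsyllabifiable consonants are /t/, /z/ (only a nasal (/m/, /n/, or /ŋ/) is licensed in coda position; onsets are limited to one consonant).
Deletion applies to /t/, /z/.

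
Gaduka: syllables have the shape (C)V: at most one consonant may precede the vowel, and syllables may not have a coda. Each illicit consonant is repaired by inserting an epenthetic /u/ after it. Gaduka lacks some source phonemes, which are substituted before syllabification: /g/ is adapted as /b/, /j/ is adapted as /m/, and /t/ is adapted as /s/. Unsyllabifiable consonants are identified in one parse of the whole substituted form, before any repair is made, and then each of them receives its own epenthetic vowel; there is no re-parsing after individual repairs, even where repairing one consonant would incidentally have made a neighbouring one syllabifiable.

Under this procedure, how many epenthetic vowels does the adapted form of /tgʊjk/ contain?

3

After substitution the input is /sbʊmk/.
The unsyllabifiable consonants are /s/, /m/, /k/; each receives one epenthetic vowel.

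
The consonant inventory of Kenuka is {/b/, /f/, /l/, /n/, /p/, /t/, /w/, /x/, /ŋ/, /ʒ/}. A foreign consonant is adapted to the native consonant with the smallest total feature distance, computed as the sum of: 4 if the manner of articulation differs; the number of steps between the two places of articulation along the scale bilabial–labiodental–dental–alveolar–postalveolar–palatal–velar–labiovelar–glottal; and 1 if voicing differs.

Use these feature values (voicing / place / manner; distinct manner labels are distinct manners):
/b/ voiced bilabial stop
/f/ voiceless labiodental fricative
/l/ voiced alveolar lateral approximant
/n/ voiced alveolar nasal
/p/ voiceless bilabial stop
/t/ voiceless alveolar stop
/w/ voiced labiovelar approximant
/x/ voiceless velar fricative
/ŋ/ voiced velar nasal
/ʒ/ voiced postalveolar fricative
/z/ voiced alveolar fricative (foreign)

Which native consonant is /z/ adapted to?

/ʒ/ is closest: same manner (fricative), place distance 1 (alveolar→postalveolar), same voicing; total 1. Next closest is /f/ at distance 3.

ʒ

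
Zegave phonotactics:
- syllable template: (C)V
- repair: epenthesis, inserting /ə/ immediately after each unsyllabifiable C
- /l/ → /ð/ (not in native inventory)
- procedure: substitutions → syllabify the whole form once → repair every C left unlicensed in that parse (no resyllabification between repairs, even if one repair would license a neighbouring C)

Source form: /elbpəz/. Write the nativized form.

eðəbəpəzə

Substitution: /l/ → /ð/, giving /eðbpəz/.
Syllabifying with onset maximization leaves /ð/, /b/, /z/ stranded (no codas are permitted; onsets are limited to one consonant).
Inserting the epenthetic vowel yields /ð/ → /ðə/, /b/ → /bə/, /z/ → /zə/.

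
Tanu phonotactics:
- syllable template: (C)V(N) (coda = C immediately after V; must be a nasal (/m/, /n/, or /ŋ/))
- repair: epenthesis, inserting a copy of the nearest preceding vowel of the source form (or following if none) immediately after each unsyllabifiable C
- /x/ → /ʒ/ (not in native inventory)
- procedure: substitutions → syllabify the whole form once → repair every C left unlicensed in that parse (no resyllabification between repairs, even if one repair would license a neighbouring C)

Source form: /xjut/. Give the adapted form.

Substitution: /x/ → /ʒ/, giving /ʒjut/.
Syllabifying with onset maximization leaves /ʒ/, /t/ stranded (only a nasal (/m/, /n/, or /ŋ/) is licensed in coda position; onsets are limited to one consonant).
Epenthesis after each stranded consonant: /ʒ/ → /ʒu/, /t/ → /tu/.

ʒujutu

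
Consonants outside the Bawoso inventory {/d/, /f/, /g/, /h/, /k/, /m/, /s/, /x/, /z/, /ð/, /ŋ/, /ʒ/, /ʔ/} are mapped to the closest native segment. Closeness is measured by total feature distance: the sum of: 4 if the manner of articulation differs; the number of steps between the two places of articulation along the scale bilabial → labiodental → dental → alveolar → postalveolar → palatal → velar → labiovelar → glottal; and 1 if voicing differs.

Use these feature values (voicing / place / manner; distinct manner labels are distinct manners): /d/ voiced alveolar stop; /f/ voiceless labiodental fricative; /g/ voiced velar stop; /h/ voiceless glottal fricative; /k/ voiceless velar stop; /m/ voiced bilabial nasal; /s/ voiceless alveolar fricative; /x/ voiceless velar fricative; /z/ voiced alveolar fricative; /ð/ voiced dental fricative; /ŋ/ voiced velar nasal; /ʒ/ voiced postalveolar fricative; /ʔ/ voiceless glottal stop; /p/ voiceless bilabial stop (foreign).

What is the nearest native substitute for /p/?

/d/ is closest: same manner (stop), place distance 3 (bilabial→alveolar), voicing differs (+1); total 4. Next closest is /f/ at distance 5.

d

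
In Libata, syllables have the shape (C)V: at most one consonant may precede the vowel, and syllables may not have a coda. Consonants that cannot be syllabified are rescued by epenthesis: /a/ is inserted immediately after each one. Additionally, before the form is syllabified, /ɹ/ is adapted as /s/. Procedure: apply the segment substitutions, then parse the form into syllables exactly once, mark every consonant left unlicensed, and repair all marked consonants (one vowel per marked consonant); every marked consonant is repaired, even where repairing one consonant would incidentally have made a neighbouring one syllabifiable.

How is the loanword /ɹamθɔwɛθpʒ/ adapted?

Substitution: /ɹ/ → /s/, giving /samθɔwɛθpʒ/.
Syllabifying with onset maximization leaves /m/, /θ/, /p/, /ʒ/ stranded (no codas are permitted; onsets are limited to one consonant).
Epenthesis after each stranded consonant: /m/ → /ma/, /θ/ → /θa/, /p/ → /pa/, /ʒ/ → /ʒa/.

samaθɔwɛθapaʒa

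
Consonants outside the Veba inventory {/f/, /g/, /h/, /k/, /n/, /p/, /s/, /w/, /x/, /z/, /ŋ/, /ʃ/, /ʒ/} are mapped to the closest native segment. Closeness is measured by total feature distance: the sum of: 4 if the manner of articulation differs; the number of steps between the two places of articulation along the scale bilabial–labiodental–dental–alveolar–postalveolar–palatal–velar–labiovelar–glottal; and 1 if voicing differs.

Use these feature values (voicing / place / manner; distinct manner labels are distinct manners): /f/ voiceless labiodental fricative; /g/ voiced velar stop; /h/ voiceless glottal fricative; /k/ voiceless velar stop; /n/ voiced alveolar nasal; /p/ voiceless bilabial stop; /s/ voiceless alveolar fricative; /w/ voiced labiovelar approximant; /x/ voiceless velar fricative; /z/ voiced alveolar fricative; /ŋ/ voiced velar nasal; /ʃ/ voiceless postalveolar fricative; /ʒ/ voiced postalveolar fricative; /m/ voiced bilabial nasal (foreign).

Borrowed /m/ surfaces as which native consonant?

n

/n/ is closest: same manner (nasal), place distance 3 (bilabial→alveolar), same voicing; total 3. Next closest is /p/ at distance 5.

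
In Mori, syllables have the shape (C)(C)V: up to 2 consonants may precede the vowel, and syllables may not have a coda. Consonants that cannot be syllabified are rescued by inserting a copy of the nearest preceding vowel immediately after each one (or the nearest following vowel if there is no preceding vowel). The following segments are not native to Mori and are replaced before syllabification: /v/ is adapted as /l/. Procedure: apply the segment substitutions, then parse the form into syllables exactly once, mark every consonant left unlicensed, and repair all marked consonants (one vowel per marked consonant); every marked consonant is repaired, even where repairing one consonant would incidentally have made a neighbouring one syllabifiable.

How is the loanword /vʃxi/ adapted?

liʃxi

Substitution: /v/ → /l/, giving /lʃxi/.
Syllabifying with onset maximization leaves /l/ stranded (no codas are permitted; onsets may contain at most 2 consonants).
Epenthesis after each stranded consonant: /l/ → /li/.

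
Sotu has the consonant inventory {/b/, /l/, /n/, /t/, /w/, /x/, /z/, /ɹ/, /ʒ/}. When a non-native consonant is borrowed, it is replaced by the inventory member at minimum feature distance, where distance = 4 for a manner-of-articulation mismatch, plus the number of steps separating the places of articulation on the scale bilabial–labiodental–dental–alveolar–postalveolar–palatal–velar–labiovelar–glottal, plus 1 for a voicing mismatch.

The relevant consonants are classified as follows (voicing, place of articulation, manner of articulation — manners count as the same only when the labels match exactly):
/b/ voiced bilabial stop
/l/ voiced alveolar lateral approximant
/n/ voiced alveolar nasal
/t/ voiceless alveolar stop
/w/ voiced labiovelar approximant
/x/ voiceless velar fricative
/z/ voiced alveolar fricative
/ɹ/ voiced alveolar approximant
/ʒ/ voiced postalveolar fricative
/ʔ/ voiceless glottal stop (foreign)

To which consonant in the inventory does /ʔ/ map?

t

/t/ is closest: same manner (stop), place distance 5 (glottal→alveolar), same voicing; total 5. Next closest is /w/ at distance 6.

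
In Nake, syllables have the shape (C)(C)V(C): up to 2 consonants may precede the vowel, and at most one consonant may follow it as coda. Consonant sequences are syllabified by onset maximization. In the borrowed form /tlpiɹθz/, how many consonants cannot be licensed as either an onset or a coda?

3

Syllabifying with onset maximization leaves /t/, /θ/, /z/ stranded (at most one coda consonant is licensed; onsets may contain at most 2 consonants).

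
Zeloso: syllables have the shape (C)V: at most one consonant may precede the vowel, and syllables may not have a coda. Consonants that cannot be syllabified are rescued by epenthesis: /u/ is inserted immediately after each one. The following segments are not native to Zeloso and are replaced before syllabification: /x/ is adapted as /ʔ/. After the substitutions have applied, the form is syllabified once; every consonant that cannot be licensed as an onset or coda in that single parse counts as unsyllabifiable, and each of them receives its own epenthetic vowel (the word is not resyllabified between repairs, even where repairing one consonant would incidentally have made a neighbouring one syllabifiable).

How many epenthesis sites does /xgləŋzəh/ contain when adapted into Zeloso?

4

After substitution the input is /ʔgləŋzəh/.
The unsyllabifiable consonants are /ʔ/, /g/, /ŋ/, /h/; each receives one epenthetic vowel.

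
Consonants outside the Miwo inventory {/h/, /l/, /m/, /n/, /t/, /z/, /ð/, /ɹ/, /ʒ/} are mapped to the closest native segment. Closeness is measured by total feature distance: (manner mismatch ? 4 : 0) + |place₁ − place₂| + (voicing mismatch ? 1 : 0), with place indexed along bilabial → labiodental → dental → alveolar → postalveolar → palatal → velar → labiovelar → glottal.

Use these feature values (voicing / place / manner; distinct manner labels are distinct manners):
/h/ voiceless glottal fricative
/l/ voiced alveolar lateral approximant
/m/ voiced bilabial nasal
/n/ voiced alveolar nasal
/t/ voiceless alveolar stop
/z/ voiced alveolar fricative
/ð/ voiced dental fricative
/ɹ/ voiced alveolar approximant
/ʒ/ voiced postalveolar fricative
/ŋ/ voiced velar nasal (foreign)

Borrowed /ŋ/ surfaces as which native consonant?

/n/ is closest: same manner (nasal), place distance 3 (velar→alveolar), same voicing; total 3. Next closest is /m/ at distance 6.

n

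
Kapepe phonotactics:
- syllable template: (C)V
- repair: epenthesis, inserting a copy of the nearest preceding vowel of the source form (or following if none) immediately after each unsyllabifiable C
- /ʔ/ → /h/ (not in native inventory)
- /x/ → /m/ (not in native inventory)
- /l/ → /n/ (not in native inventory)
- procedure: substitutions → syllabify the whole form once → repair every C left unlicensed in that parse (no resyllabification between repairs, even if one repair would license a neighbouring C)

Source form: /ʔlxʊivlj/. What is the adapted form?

Substitution: /ʔ/ → /h/, /l/ → /n/, /x/ → /m/, giving /hnmʊivnj/.
Under (C)V, the unsyllabifiable consonants are /h/, /n/, /v/, /n/, /j/ (no codas are permitted; onsets are limited to one consonant).
Inserting the epenthetic vowel yields /h/ → /hʊ/, /n/ → /nʊ/, /v/ → /vi/, /n/ → /ni/, /j/ → /ji/.

hʊnʊmʊiviniji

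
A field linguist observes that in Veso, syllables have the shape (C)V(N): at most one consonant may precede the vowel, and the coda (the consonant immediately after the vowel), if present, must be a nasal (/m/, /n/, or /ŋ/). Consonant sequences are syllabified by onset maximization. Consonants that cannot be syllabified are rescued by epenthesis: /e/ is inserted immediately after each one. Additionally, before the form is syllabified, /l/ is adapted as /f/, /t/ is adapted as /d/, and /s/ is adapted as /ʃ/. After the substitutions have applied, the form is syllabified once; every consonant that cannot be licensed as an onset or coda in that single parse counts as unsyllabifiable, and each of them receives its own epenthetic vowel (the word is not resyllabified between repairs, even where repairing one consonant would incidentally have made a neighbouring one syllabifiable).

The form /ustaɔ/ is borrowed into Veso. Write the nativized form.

Substitution: /s/ → /ʃ/, /t/ → /d/, giving /uʃdaɔ/.
The consonants /ʃ/ cannot be parsed into a legal (C)V(N) syllable (only a nasal (/m/, /n/, or /ŋ/) is licensed in coda position; onsets are limited to one consonant).
Inserting the epenthetic vowel yields /ʃ/ → /ʃe/.

uʃedaɔ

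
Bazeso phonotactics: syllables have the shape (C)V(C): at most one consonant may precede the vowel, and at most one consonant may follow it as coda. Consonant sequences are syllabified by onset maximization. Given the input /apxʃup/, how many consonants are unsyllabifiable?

Under (C)V(C), the unsyllabifiable consonants are /x/ (at most one coda consonant is licensed; onsets are limited to one consonant).

1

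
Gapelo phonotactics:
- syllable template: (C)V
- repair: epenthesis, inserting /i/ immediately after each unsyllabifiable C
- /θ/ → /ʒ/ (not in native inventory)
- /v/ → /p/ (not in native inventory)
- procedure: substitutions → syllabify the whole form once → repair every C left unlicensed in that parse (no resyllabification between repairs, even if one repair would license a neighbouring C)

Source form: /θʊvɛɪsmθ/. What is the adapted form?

Substitution: /θ/ → /ʒ/, /v/ → /p/, giving /ʒʊpɛɪsmʒ/.
Under (C)V, the unsyllabifiable consonants are /s/, /m/, /ʒ/ (no codas are permitted; onsets are limited to one consonant).
Epenthesis after each stranded consonant: /s/ → /si/, /m/ → /mi/, /ʒ/ → /ʒi/.

ʒʊpɛɪsimiʒi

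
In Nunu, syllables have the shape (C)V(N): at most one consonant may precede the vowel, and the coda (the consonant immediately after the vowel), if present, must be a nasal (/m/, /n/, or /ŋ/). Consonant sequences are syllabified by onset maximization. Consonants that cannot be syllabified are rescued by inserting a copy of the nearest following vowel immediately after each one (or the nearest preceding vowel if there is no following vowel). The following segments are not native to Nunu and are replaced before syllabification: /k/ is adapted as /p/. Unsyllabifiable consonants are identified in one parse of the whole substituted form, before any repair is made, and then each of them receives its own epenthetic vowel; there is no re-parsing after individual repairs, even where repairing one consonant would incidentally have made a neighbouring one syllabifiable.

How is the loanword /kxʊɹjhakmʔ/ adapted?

pʊxʊɹajahapamaʔa

Substitution: /k/ → /p/, giving /pxʊɹjhapmʔ/.
Syllabifying with onset maximization leaves /p/, /ɹ/, /j/, /p/, /m/, /ʔ/ stranded (only a nasal (/m/, /n/, or /ŋ/) is licensed in coda position; onsets are limited to one consonant).
Inserting the epenthetic vowel yields /p/ → /pʊ/, /ɹ/ → /ɹa/, /j/ → /ja/, /p/ → /pa/, /m/ → /ma/, /ʔ/ → /ʔa/.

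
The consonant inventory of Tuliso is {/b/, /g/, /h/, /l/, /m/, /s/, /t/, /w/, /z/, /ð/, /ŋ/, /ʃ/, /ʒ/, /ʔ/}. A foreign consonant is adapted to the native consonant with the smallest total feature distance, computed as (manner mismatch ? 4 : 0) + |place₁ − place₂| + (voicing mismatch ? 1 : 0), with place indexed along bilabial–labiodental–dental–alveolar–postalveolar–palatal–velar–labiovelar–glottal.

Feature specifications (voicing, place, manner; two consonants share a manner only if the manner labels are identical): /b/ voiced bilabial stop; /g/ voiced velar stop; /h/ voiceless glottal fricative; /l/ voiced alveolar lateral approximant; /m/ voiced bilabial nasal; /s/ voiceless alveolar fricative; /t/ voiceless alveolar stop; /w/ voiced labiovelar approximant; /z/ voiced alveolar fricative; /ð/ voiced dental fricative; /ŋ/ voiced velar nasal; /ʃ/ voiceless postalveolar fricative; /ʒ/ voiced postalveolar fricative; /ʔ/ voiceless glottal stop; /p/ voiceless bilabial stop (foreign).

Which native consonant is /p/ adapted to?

/b/ is closest: same manner (stop), place distance 0 (bilabial→bilabial), voicing differs (+1); total 1. Next closest is /t/ at distance 3.

b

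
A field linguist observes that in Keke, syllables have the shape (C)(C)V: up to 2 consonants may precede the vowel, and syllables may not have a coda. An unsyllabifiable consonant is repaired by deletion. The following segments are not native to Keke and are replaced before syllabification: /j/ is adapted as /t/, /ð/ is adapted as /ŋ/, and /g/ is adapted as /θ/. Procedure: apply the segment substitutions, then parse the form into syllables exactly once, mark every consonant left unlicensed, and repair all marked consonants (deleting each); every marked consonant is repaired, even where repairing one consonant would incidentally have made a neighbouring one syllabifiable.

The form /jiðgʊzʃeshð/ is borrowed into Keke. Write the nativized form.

Substitution: /j/ → /t/, /ð/ → /ŋ/, /g/ → /θ/, giving /tiŋθʊzʃeshŋ/.
Under (C)(C)V, the unsyllabifiable consonants are /s/, /h/, /ŋ/ (no codas are permitted; onsets may contain at most 2 consonants).
Deletion applies to /s/, /h/, /ŋ/.

tiŋθʊzʃe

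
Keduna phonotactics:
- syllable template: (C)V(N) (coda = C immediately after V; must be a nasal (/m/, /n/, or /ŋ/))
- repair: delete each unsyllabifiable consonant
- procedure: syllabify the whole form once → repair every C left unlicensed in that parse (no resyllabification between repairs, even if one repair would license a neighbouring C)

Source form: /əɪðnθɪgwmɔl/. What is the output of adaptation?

The consonants /ð/, /n/, /g/, /w/, /l/ cannot be parsed into a legal (C)V(N) syllable (only a nasal (/m/, /n/, or /ŋ/) is licensed in coda position; onsets are limited to one consonant).
Deletion applies to /ð/, /n/, /g/, /w/, /l/.

əɪθɪmɔ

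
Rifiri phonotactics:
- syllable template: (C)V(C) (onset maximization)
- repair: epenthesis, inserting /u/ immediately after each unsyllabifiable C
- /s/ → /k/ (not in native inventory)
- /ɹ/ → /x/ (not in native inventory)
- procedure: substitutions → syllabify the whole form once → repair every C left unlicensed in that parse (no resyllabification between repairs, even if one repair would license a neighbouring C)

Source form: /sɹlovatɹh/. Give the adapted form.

kuxulovatxuhu

Substitution: /s/ → /k/, /ɹ/ → /x/, giving /kxlovatxh/.
Syllabifying with onset maximization leaves /k/, /x/, /x/, /h/ stranded (at most one coda consonant is licensed; onsets are limited to one consonant).
Inserting the epenthetic vowel yields /k/ → /ku/, /x/ → /xu/, /x/ → /xu/, /h/ → /hu/.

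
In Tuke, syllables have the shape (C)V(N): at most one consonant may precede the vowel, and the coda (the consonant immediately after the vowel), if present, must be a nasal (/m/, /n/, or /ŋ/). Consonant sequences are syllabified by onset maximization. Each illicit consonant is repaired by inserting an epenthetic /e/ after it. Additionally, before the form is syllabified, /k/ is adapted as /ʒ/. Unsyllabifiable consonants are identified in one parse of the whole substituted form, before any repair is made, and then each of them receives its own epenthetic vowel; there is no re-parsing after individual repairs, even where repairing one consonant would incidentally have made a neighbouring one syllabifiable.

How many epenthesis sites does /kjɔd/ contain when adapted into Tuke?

After substitution the input is /ʒjɔd/.
The unsyllabifiable consonants are /ʒ/, /d/; each receives one epenthetic vowel.

2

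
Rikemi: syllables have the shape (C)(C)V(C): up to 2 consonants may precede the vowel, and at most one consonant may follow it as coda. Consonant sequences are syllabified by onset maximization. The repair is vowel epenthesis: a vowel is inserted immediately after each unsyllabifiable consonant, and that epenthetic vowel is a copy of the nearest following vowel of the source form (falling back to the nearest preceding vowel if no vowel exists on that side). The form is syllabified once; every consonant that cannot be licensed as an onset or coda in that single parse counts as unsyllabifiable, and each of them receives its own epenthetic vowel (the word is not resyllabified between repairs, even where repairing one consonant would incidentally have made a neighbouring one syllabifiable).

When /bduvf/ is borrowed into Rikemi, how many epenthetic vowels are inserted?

The unsyllabifiable consonants are /f/; each receives one epenthetic vowel.

1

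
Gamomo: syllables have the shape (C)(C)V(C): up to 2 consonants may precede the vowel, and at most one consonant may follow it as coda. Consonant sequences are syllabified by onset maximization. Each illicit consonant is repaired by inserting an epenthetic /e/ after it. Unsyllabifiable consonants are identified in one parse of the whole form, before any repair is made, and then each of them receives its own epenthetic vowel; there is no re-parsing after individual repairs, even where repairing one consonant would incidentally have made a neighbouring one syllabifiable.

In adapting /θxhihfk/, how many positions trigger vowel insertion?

The unsyllabifiable consonants are /θ/, /f/, /k/; each receives one epenthetic vowel.

3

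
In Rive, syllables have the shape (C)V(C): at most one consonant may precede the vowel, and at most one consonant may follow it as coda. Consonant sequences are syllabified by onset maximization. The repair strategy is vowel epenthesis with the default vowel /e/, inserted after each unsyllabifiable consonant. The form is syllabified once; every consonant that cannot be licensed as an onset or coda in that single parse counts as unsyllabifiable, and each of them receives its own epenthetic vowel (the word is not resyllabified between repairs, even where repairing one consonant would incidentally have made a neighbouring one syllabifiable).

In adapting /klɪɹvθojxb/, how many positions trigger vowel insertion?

The unsyllabifiable consonants are /k/, /v/, /x/, /b/; each receives one epenthetic vowel.

4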